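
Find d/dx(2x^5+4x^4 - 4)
Power rule: d/dx(ax^n)=n·a·x^(n-1)
Term by term: 10·x^4 + 16·x^3

Answer: 10x^4 + 16x^3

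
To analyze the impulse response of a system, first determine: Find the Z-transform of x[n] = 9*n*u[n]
Z{n*u[n]}=z/(z-1)^2
By linearity: Z{9*n*u[n]}=9z/(z-1)^2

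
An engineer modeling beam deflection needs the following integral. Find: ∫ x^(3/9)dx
Power rule: ∫ x^(1/3) dx = x^(4/3)/(4/3) + C

Answer: (3/4)·x^(4/3) + C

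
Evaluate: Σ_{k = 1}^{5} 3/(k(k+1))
Partial fractions: 3/(k(k + 1)) = 3/k - 3/(k + 1)
Telescoping sum: 3(1 - 1/6) = 3·5/6

Answer: 5/2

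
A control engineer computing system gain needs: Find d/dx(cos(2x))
Chain rule: d/dx[cos(u)]=-sin(u)·u' where u=2x
u'=2

Answer: -2·sin(2x)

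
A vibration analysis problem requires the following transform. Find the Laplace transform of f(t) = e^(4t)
L{e^(at)}=1/(s-a)
L{e^(4t)}=1/(s-4)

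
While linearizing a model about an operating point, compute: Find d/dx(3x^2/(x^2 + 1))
Quotient rule: (f/g)' = (f'g - fg')/g²
f = 3x^2, f' = 6x
g = x^2 + 1, g' = 2x

Answer: (6x·(x^2 + 1) - 6x^3)/(x^2 + 1)²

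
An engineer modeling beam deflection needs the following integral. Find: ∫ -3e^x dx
Since d/dx[e^x] = +e^x, we get -3e^x+C

Answer: -3e^x+C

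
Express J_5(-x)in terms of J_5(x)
For integer n: J_n(-x) = (-1)^n J_n(x)
With n = 5: J_5(-x) = (-1)^5 J_5(x) = -J_5(x)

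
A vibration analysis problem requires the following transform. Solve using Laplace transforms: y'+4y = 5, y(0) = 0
Take L of both sides: sY(s) - 0 + 4Y(s)=5/s
Y(s)(s + 4)=5/s + 0
Y(s)=5/(s(s + 4)) + 0/(s + 4)
Partial fractions: 5/(s(s + 4))=(5/4)/s - (5/4)/(s + 4)
So Y(s)=(5/4)/s - (5/4)/(s + 4)
Inverse transform (L^(-1){1/s}=1, L^(-1){1/(s + 4)}=e^(-4t)):

Answer: y(t)=5/4 - (5/4)·e^(-4t)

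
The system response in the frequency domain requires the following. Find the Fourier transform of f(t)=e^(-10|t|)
Using the standard pair: F{e^(-a|t|)} = 2a/(a^2+omega^2)
With a = 10: F(omega) = 20/(100+omega^2)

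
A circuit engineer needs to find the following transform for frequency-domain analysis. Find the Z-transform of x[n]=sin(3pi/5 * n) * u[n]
Z{sin(w0 * n) * u[n]}=z * sin(w0)/(z^2 - 2z * cos(w0) + 1)
With w0=3pi/5: X(z)=z * sin(3pi/5)/(z^2 - 2z * cos(3pi/5) + 1)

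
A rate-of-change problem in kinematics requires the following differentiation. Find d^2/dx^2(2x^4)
Apply power rule 2 times:
d^1: 8x^3
d^2: 24x^2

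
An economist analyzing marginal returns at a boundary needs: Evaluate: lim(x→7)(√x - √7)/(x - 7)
Multiply by conjugate (√x + √7)/(√x + √7):
= (x - 7)/((x - 7)(√x + √7)) = 1/(√x + √7)
As x → 7: 1/(2√7)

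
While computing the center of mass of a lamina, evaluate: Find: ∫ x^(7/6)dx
Power rule: ∫ x^(7/6) dx=x^(13/6)/(13/6) + C

Answer: (6/13)·x^(13/6) + C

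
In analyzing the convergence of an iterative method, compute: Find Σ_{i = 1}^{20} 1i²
=1·n(n + 1)(2n + 1)/6=1·20·21·41/6=2870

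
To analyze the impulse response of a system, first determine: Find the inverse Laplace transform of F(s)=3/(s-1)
L^(-1){3/(s-a)}=c·e^(at)
Here a=1, c=3

Answer: 3e^(t)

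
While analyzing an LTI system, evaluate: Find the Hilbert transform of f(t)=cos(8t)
The Hilbert transform shifts each frequency component by -pi/2.
H{cos(wt)} = sin(wt)
With w = 8: H{cos(8t)} = sin(8t)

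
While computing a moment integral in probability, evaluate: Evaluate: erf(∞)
erf(∞)=1 (the error function converges to 1)

Answer: 1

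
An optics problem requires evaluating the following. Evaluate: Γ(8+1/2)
Γ(n+1/2) = (2n)!√π/(4^n·n!)
= 20922789888000√π/(65536·40320) = (2027025/256)·√π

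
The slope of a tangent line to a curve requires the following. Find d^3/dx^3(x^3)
Apply power rule 3 times:
d^1: 3x^2
d^2: 6x
d^3: 6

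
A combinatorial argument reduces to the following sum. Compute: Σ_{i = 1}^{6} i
Using formula: Σ i^1 = n(n+1)/2 = 6·7/2 = 21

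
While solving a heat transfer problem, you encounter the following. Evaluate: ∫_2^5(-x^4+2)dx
Step 1: Find antiderivative F(x) = (-1/5)x^5 + 2x
Step 2: F(5) - F(2) = -615 - (-12/5) = -3063/5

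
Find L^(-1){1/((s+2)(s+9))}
Partial fractions: 1/((s+2)(s+9))=A/(s+2)+B/(s+9)
Cover-up: A=1/(s+9)|_{s=-2}=1/7; B=1/(s+2)|_{s=-9}=-1/7
L^(-1)=(1/7)e^(-2t) - (1/7)e^(-9t)

Answer: (1/7)(e^(-2t) - e^(-9t))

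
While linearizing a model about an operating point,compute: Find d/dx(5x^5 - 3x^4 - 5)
Power rule: d/dx(ax^n) = n·a·x^(n-1)
Term by term: 25·x^4 - 12·x^3

Answer: 25x^4 - 12x^3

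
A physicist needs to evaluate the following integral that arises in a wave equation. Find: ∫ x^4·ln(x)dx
By parts: u = ln(x), dv = x^4 dx
du = 1/x dx, v = x^5/5
= x^5·ln(x)/5 - ∫ x^4/5 dx
= x^5·ln(x)/5 - x^5/25 + C

Answer: x^5(ln(x)/5 - 1/25) + C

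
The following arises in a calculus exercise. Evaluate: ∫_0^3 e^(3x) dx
Antiderivative: (1/3)e^(3x)
Evaluate: (1/3)(e^9 - 1)

Answer: (e^9 - 1)/3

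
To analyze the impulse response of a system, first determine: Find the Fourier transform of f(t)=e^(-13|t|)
Using the standard pair: F{e^(-a|t|)}=2a/(a^2+omega^2)
With a=13: F(omega)=26/(169+omega^2)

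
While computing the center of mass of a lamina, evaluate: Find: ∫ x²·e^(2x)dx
Integration by parts twice:
First: u = x², dv = e^(2x) dx => x²e^(2x)/2 - (2/2)∫ xe^(2x) dx
Second (∫ xe^(2x) dx): xe^(2x)/2 - e^(2x)/4
Combining: e^(2x)(x²/2 - 2x/4 + 2/8) + C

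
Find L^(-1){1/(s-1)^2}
L^(-1){1/(s-a)^n} = t^(n-1)·e^(at)/(n-1)!
Here a = 1, n = 2: t^1·e^(t)/1

Answer: t·e^(t)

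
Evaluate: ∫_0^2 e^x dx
Antiderivative: e^x
Evaluate: (e^2-1)

Answer: e^2-1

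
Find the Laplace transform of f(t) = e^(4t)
L{e^(at)} = 1/(s-a)
L{e^(4t)} = 1/(s-4)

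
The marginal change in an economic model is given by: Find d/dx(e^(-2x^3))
Chain rule: d/dx[e^u]=e^u · u' where u=-2x^3
u'=-6x^2

Answer: -6x^2·e^(-2x^3)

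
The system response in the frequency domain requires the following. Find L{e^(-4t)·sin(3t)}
First shifting: L{e^(at)f(t)}=F(s-a)
L{sin(3t)}=3/(s² + 9)
Shift: 3/((s + 4)² + 9)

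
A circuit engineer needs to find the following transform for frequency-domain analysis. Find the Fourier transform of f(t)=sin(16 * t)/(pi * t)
sin(W*t)/(pi*t) = (W/pi)*sinc(W*t/pi) is the impulse response of the ideal low-pass filter with cutoff W (here W = 16).
Its Fourier transform is a rectangular function:
F(omega) = 1 for |omega| < 16, 0 otherwise

Answer: rect(omega/32) [i.e., 1 for |omega| < 16, 0 otherwise]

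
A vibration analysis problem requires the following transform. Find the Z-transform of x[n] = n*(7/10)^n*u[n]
Using the property Z{n*a^n*u[n]} = az/(z-a)^2
With a = 7/10: X(z) = (7/10)z/(z - 7/10)^2, |z| > 7/10

Answer: (7/10)z/(z - 7/10)^2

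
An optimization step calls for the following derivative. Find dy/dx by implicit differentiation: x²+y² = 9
Differentiate both sides: 2x + 2y·(dy/dx)=0
Solve: dy/dx=-2x/(2y)=-x/y

Answer: dy/dx=-x/y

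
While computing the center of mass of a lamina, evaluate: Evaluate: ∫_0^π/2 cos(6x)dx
Antiderivative: sin(6x)/6
Evaluate at bounds: [sin(6·π/2)/6] - [sin(6·0)/6]
=((0) - (0))/6=0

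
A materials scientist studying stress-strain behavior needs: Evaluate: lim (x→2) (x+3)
Polynomial is continuous, so substitute x=2:
1·2+3=5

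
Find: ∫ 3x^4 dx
Using power rule: ∫ 3x^4 dx=3/5 x^5 + C=(3/5)x^5 + C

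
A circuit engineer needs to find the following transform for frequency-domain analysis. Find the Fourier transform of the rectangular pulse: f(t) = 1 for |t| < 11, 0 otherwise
F(omega) = integral from -11 to 11 of e^(-j * omega * t) dt
= 2 * sin(11 * omega)/omega = 22 * sinc(11 * omega/pi)

Answer: 2 * sin(11 * omega)/omega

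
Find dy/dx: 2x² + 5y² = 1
Differentiate: 4x+10y·(dy/dx) = 0
dy/dx = -4x/(10y) = -(2/5)·(x/y)

Answer: dy/dx = -(2/5)·(x/y)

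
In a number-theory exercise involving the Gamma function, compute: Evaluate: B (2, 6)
B(x,y) = Γ(x)Γ(y)/Γ(x+y) = (x-1)!(y-1)!/(x+y-1)!
B(2,6) = 1!·5!/7! = 1/42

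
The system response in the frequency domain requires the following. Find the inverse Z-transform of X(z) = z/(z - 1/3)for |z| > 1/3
Standard pair: z/(z-a) <-> a^n * u[n] for causal signals
With a = 1/3: x[n] = (1/3)^n * u[n]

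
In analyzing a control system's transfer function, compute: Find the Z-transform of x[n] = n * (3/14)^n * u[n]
Using the property Z{n*a^n*u[n]}=az/(z-a)^2
With a=3/14: X(z)=(3/14)z/(z - 3/14)^2, |z| > 3/14

Answer: (3/14)z/(z - 3/14)^2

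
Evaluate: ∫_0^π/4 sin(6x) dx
Antiderivative: -cos(6x)/6
Evaluate at bounds: [-cos(6·π/4)/6] - [-cos(6·0)/6]
= (-(0)+(1))/6 = 1/6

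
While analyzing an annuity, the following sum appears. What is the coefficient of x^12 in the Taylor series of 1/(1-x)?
1/(1-x)=Σ x^n for |x|<1
All coefficients are 1

Answer: 1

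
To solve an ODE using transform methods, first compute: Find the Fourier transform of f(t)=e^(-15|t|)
Using the standard pair: F{e^(-a|t|)} = 2a/(a^2 + omega^2)
With a = 15: F(omega) = 30/(225 + omega^2)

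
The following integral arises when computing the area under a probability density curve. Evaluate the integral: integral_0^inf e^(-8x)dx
integral_0^inf e^(-8x) dx=[-1/8*e^(-8x)]_0^inf
=0 - (-1/8)=1/8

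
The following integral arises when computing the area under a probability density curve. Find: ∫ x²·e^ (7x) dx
Integration by parts twice:
First: u = x², dv = e^(7x) dx => x²e^(7x)/7 - (2/7)∫ xe^(7x) dx
Second (∫ xe^(7x) dx): xe^(7x)/7 - e^(7x)/49
Combining: e^(7x)(x²/7 - 2x/49 + 2/343) + C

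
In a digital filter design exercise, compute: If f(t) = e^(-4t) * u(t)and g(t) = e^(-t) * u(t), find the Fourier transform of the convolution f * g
By the convolution theorem: F{f*g}=F(omega)*G(omega)
F(omega)=1/(4+j*omega), G(omega)=1/(1+j*omega)
F{f*g}=1/((4+j*omega)(1+j*omega))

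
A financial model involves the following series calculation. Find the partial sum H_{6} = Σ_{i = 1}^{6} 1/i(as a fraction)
H_6=1+1/2+1/3+...+1/6
=49/20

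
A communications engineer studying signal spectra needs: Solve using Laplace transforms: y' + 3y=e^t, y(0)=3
Take L: sY - 3+3Y = 1/(s-1)
Y(s+3) = 1/(s-1)+3
Y = 1/((s-1)(s+3))+3/(s+3)
Partial fractions: 1/((s-1)(s+3)) = (1/4)/(s-1) - (1/4)/(s+3)
So Y = (1/4)/(s-1)+(11/4)/(s+3)
Inverse Laplace transform (L^(-1){1/(s-1)} = e^t, L^(-1){1/(s+3)} = e^(-3t)):

Answer: y(t) = (1/4)·e^t+(11/4)·e^(-3t)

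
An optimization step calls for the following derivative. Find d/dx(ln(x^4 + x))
Chain rule: d/dx[ln(u)] = u'/u where u = x^4+x
u' = 4x^3+1

Answer: (4x^3+1)/(x^4+x)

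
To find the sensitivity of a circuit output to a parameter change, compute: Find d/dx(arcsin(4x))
d/dx[arcsin(u)] = u'/√(1-u²), u = 4x, u' = 4

Answer: 4/√(1 - 16x²)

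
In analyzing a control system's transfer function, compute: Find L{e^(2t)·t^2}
First shifting: L{e^(at)f(t)} = F(s-a)
L{t^2} = 2/s^3
Shift s → s-2: 2/(s-2)^3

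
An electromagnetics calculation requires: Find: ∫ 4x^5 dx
Using power rule: ∫ 4x^5 dx=4/6 x^6 + C=(2/3)x^6 + C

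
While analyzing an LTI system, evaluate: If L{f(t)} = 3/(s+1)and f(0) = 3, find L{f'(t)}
L{f'(t)}=s·F(s) - f(0)=3s/(s+1)-3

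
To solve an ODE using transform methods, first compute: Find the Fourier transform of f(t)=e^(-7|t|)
Using the standard pair: F{e^(-a|t|)} = 2a/(a^2+omega^2)
With a = 7: F(omega) = 14/(49+omega^2)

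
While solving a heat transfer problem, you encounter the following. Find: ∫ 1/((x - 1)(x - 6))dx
Partial fractions: 1/((x-1)(x-6))=A/(x-1) + B/(x-6)
A=-1/5, B=1/5
∫ [-1/5· 1/(x-1) + 1/5· 1/(x-6)] dx
=(1/5)[ln|x-6| - ln|x-1|] + C

Answer: (1/5)·ln|(x-6)/(x-1)| + C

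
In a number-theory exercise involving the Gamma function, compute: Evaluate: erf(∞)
erf(∞) = 1 (the error function converges to 1)

Answer: 1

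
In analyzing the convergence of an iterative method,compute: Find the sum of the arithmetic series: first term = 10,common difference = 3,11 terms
Last term: a_n = 10 + (11 - 1)·3 = 40
Sum = n(a_1 + a_n)/2 = 11(10 + 40)/2 = 275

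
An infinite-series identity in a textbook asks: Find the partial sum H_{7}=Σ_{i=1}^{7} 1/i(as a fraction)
H_7=1+1/2+1/3+...+1/7
=363/140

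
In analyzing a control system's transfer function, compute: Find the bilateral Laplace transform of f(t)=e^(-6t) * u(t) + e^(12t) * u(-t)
For e^(-6t) * u(t): L=1/(s + 6), Re(s) > -6
For e^(12t) * u(-t): L=-1/(s-12), Re(s) < 12
Combined: F(s)=1/(s + 6) - 1/(s-12), -6 < Re(s) < 12

Answer: 1/(s + 6) - 1/(s-12), ROC: -6 < Re(s) < 12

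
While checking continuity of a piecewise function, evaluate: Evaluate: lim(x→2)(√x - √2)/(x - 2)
Multiply by conjugate (√x+√2)/(√x+√2):
=(x - 2)/((x - 2)(√x+√2))=1/(√x+√2)
As x → 2: 1/(2√2)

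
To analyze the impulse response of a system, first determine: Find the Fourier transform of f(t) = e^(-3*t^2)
The Fourier transform of a Gaussian e^(-a * t^2) is sqrt(pi/a) * e^(-omega^2/(4a)).
With a = 3: F(omega) = sqrt(pi/3) * e^(-omega^2/12)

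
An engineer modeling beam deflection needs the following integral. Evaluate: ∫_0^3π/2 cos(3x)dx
Antiderivative: sin(3x)/3
Evaluate at bounds: [sin(3·3π/2)/3] - [sin(3·0)/3]
=((1) - (0))/3=1/3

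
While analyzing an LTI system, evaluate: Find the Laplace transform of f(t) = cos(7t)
L{cos(wt)} = s/(s²+w²)
L{cos(7t)} = s/(s²+49)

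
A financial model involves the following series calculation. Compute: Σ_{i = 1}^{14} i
Using formula: Σ i^1 = n(n + 1)/2 = 14·15/2 = 105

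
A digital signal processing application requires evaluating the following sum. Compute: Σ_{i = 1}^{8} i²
Using formula: Σ i^2=n(n+1)(2n+1)/6=8·9·17/6=204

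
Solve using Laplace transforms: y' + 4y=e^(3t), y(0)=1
Take L: sY - 1+4Y=1/(s-3)
Y(s+4)=1/(s-3)+1
Y=1/((s-3)(s+4))+1/(s+4)
Partial fractions: 1/((s-3)(s+4))=(1/7)/(s-3) - (1/7)/(s+4)
So Y=(1/7)/(s-3)+(6/7)/(s+4)
Inverse Laplace transform (L^(-1){1/(s-3)}=e^(3t), L^(-1){1/(s+4)}=e^(-4t)):

Answer: y(t)=(1/7)·e^(3t)+(6/7)·e^(-4t)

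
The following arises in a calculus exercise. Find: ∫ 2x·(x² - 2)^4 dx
Let u = x² - 2, du = 2x dx
∫ u^4 du = u^5/5+C

Answer: (x² - 2)^5/5+C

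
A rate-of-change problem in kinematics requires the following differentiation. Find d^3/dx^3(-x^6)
Apply power rule 3 times:
d^1: -6x^5
d^2: -30x^4
d^3: -120x^3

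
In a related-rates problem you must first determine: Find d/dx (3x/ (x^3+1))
Quotient rule: (f/g)' = (f'g - fg')/g²
f = 3x, f' = 3
g = x^3 + 1, g' = 3x^2

Answer: (3·(x^3 + 1) - 9x^3)/(x^3 + 1)²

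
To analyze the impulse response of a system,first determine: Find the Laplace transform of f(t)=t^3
L{t^n} = n!/s^(n + 1)
L{t^3} = 3!/s^4 = 6/s^4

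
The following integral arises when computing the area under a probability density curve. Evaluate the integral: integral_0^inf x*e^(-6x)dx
This is a Gamma integral. Substitute u=6x (du=6 dx):
integral_0^inf x * e^(-6x) dx=(1/6^2) integral_0^inf u^1 * e^(-u) du
=Gamma(2)/6^2=1!/6^2=1/36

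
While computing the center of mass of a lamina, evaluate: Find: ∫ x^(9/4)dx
Power rule: ∫ x^(9/4) dx=x^(13/4)/(13/4) + C

Answer: (4/13)·x^(13/4) + C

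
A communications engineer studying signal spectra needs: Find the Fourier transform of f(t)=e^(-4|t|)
Using the standard pair: F{e^(-a|t|)} = 2a/(a^2+omega^2)
With a = 4: F(omega) = 8/(16+omega^2)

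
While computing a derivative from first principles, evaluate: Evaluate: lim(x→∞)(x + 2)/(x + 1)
Divide numerator and denominator by x:
lim (1 + 2/x)/(1 + 1/x)=1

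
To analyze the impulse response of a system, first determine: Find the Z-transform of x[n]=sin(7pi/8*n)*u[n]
Z{sin(w0 * n) * u[n]} = z * sin(w0)/(z^2 - 2z * cos(w0) + 1)
With w0 = 7pi/8: X(z) = z * sin(7pi/8)/(z^2 - 2z * cos(7pi/8) + 1)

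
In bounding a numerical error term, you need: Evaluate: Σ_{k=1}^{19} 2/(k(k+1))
Partial fractions: 2/(k(k+1)) = 2/k - 2/(k+1)
Telescoping sum: 2(1-1/20) = 2·19/20

Answer: 19/10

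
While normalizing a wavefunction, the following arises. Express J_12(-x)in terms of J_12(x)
For integer n: J_n(-x) = (-1)^n J_n(x)
With n = 12: J_12(-x) = (-1)^12 J_12(x) = J_12(x)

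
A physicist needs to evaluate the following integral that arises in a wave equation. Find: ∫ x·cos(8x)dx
By parts: u=x, dv=cos(8x) dx
du=dx, v=sin(8x)/8
=x·sin(8x)/8 + cos(8x)/8² + C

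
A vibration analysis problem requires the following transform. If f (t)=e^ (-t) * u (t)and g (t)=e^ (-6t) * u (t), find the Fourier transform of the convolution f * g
By the convolution theorem: F{f*g}=F(omega)*G(omega)
F(omega)=1/(1+j*omega), G(omega)=1/(6+j*omega)
F{f*g}=1/((1+j*omega)(6+j*omega))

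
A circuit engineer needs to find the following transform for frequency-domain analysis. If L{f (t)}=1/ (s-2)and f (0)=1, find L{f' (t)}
L{f'(t)}=s·F(s) - f(0)=s/(s-2)-1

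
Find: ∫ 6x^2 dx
Using power rule: ∫ 6x^2 dx=6/3 x^3+C=2x^3+C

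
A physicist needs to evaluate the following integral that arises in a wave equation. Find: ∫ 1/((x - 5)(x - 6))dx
Partial fractions: 1/((x-5)(x-6)) = A/(x-5)+B/(x-6)
A = -1, B = 1
∫ [-1· 1/(x-5)+1· 1/(x-6)] dx
= (1)[ln|x-6| - ln|x-5|]+C

Answer: ln|(x-6)/(x-5)|+C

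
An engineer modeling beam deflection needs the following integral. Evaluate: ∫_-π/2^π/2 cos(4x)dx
Antiderivative: sin(4x)/4
Evaluate at bounds: [sin(4·π/2)/4] - [sin(4·-π/2)/4]
=((0) - (0))/4=0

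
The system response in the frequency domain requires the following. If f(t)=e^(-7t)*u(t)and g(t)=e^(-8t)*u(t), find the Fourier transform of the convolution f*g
By the convolution theorem: F{f * g} = F(omega) * G(omega)
F(omega) = 1/(7 + j * omega), G(omega) = 1/(8 + j * omega)
F{f * g} = 1/((7 + j * omega)(8 + j * omega))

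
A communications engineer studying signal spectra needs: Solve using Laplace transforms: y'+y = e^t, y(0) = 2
Take L: sY - 2+Y=1/(s-1)
Y(s+1)=1/(s-1)+2
Y=1/((s-1)(s+1))+2/(s+1)
Partial fractions: 1/((s-1)(s+1))=(1/2)/(s-1) - (1/2)/(s+1)
So Y=(1/2)/(s-1)+(3/2)/(s+1)
Inverse Laplace transform (L^(-1){1/(s-1)}=e^t, L^(-1){1/(s+1)}=e^(-t)):

Answer: y(t)=(1/2)·e^t+(3/2)·e^(-t)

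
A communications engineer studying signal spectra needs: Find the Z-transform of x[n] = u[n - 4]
Using the time-shift property: Z{u[n-4]}=z^(-4) * z/(z-1)
=z^(-3)/(z-1)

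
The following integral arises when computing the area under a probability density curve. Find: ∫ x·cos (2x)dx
By parts: u = x, dv = cos(2x) dx
du = dx, v = sin(2x)/2
= x·sin(2x)/2+cos(2x)/2²+C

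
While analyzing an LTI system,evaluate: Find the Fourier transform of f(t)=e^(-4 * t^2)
The Fourier transform of a Gaussian e^(-a * t^2) is sqrt(pi/a) * e^(-omega^2/(4a)).
With a = 4: F(omega) = sqrt(pi)/2 * e^(-omega^2/16)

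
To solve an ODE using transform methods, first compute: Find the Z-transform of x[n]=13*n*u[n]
Z{n * u[n]} = z/(z-1)^2
By linearity: Z{13 * n * u[n]} = 13z/(z-1)^2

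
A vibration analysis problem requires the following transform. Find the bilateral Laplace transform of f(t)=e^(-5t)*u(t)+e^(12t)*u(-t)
For e^(-5t)*u(t): L=1/(s+5), Re(s) > -5
For e^(12t)*u(-t): L=-1/(s-12), Re(s) < 12
Combined: F(s)=1/(s+5)-1/(s-12), -5 < Re(s) < 12

Answer: 1/(s+5)-1/(s-12), ROC: -5 < Re(s) < 12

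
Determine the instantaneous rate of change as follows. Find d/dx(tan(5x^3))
Chain rule: d/dx[tan(u)] = sec²(u)·u' where u = 5x^3
u' = 15x^2

Answer: 15x^2·sec²(5x^3)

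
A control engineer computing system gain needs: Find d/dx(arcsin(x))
d/dx[arcsin(u)]=u'/√(1-u²), u=x, u'=1

Answer: 1/√(1-x²)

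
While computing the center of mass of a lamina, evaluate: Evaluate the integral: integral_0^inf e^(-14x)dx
integral_0^inf e^(-14x) dx = [-1/14*e^(-14x)]_0^inf
= 0 - (-1/14) = 1/14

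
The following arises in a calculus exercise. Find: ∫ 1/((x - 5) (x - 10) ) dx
Partial fractions: 1/((x-5)(x-10))=A/(x-5)+B/(x-10)
A=-1/5, B=1/5
∫ [-1/5· 1/(x-5)+1/5· 1/(x-10)] dx
=(1/5)[ln|x-10| - ln|x-5|]+C

Answer: (1/5)·ln|(x-10)/(x-5)|+C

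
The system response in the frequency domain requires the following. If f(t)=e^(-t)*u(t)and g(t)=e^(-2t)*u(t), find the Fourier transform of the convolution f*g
By the convolution theorem: F{f*g}=F(omega)*G(omega)
F(omega)=1/(1 + j*omega), G(omega)=1/(2 + j*omega)
F{f*g}=1/((1 + j*omega)(2 + j*omega))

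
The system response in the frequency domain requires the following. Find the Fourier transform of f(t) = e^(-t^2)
The Fourier transform of a Gaussian e^(-t^2) is sqrt(pi) * e^(-omega^2/4).
With a = 1: F(omega) = sqrt(pi) * e^(-omega^2/4)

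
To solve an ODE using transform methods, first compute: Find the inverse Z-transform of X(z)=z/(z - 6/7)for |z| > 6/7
Standard pair: z/(z-a) <-> a^n * u[n] for causal signals
With a=6/7: x[n]=(6/7)^n * u[n]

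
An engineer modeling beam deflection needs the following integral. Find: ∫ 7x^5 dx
Using power rule: ∫ 7x^5 dx = 7/6 x^6 + C = (7/6)x^6 + C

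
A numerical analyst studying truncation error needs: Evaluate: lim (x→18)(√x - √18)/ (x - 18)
Multiply by conjugate (√x + √18)/(√x + √18):
= (x - 18)/((x - 18)(√x + √18)) = 1/(√x + √18)
As x → 18: 1/(2√18)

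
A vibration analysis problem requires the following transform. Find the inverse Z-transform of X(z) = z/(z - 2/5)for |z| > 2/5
Standard pair: z/(z-a) <-> a^n*u[n] for causal signals
With a = 2/5: x[n] = (2/5)^n*u[n]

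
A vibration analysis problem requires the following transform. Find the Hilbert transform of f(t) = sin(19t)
The Hilbert transform shifts each frequency component by -pi/2.
H{sin(wt)}=-cos(wt)
With w=19: H{sin(19t)}=-cos(19t)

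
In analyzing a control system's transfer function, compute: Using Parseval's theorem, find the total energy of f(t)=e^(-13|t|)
Parseval's theorem: E = integral |f(t)|^2 dt = (1/2pi) integral |F(omega)|^2 domega
E = integral_{-inf}^{inf} e^(-26|t|) dt = 2*integral_0^inf e^(-26t) dt = 2/(2*13) = 1/13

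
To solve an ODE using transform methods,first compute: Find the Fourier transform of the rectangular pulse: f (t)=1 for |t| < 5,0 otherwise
F(omega)=integral from -5 to 5 of e^(-j * omega * t) dt
=2 * sin(5 * omega)/omega=10 * sinc(5 * omega/pi)

Answer: 2 * sin(5 * omega)/omega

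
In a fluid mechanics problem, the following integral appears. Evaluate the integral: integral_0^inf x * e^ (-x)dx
This is a Gamma integral. Substitute u=1x:
integral_0^inf x * e^(-x) dx=(1/1^2) integral_0^inf u^1 * e^(-u) du
=Gamma(2)/1^2=1!/1^2=1/1

Answer: 1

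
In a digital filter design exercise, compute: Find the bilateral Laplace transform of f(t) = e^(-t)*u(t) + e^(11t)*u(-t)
For e^(-t) * u(t): L = 1/(s + 1), Re(s) > -1
For e^(11t) * u(-t): L = -1/(s-11), Re(s) < 11
Combined: F(s) = 1/(s + 1) - 1/(s-11), -1 < Re(s) < 11

Answer: 1/(s + 1) - 1/(s-11), ROC: -1 < Re(s) < 11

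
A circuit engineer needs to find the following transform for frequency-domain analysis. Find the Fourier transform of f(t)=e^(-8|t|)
Using the standard pair: F{e^(-a|t|)}=2a/(a^2+omega^2)
With a=8: F(omega)=16/(64+omega^2)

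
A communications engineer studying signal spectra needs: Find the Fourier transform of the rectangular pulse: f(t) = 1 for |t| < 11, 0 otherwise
F(omega) = integral from -11 to 11 of e^(-j * omega * t) dt
= 2 * sin(11 * omega)/omega = 22 * sinc(11 * omega/pi)

Answer: 2 * sin(11 * omega)/omega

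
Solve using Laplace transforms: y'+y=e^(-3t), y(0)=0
Take L: sY - 0 + Y = 1/(s + 3)
Y(s + 1) = 1/(s + 3) + 0
Y = 1/((s + 3)(s + 1)) + 0/(s + 1)
Partial fractions: 1/((s + 3)(s + 1)) = -(1/2)/(s + 3) + (1/2)/(s + 1)
So Y = -(1/2)/(s + 3) + (1/2)/(s + 1)
Inverse Laplace transform (L^(-1){1/(s + 3)} = e^(-3t), L^(-1){1/(s + 1)} = e^(-t)):

Answer: y(t) = (-1/2)·e^(-3t) + (1/2)·e^(-t)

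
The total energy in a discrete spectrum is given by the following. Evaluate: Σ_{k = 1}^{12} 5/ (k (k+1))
Partial fractions: 5/(k(k+1))=5/k - 5/(k+1)
Telescoping sum: 5(1-1/13)=5·12/13

Answer: 60/13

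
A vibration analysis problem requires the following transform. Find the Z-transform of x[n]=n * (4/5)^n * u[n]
Using the property Z{n*a^n*u[n]}=az/(z-a)^2
With a=4/5: X(z)=(4/5)z/(z - 4/5)^2, |z| > 4/5

Answer: (4/5)z/(z - 4/5)^2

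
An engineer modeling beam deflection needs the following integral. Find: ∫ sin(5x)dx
Using substitution u = 5x: ∫ sin(u) du/5 = -cos(u)/5 + C

Answer: (-1/5)cos(5x) + C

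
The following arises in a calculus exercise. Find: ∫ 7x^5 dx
Using power rule: ∫ 7x^5 dx = 7/6 x^6 + C = (7/6)x^6 + C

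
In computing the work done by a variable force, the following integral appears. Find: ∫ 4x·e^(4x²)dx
Let u = 4x², du = 8x dx
∫ (1/2)e^u du = e^u/2 + C

Answer: e^(4x²)/2 + C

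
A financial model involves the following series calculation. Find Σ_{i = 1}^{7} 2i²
=2·n(n + 1)(2n + 1)/6=2·7·8·15/6=280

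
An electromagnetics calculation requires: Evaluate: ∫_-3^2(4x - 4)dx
Step 1: Find antiderivative F(x)=2x^2-4x
Step 2: F(2) - F(-3)=0 - (30)=-30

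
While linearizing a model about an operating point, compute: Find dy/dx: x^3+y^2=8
Differentiate: 3x^2 + 2y·(dy/dx) = 0
dy/dx = -3x^2/(2y)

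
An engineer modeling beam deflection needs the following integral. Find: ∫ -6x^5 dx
Using power rule: ∫ -6x^5 dx=-6/6 x^6 + C=-x^6 + C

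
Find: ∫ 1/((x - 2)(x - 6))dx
Partial fractions: 1/((x-2)(x-6))=A/(x-2)+B/(x-6)
A=-1/4, B=1/4
∫ [-1/4· 1/(x-2)+1/4· 1/(x-6)] dx
=(1/4)[ln|x-6| - ln|x-2|]+C

Answer: (1/4)·ln|(x-6)/(x-2)|+C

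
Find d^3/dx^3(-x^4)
Apply power rule 3 times:
d^1: -4x^3
d^2: -12x^2
d^3: -24x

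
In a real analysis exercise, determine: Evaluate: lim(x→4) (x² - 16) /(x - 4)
Factor: (x² - 16) = (x-4)(x+4)
Cancel (x-4): lim(x→4) (x+4) = 8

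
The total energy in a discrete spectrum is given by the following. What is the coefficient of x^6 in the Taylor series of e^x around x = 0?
Taylor series of e^x = Σ x^n/n!
Coefficient of x^6 = 1/6! = 1/720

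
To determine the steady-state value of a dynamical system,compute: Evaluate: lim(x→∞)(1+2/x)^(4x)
Rewrite as [(1+2/x)^x]^4.
lim(1+2/x)^x=e^2, so limit=(e^2)^4=e^8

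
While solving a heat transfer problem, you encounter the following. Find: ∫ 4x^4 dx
Using power rule: ∫ 4x^4 dx=4/5 x^5 + C=(4/5)x^5 + C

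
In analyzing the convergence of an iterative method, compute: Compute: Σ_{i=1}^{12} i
Using formula: Σ i^1=n(n + 1)/2=12·13/2=78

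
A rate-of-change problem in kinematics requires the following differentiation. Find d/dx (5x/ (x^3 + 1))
Quotient rule: (f/g)'=(f'g - fg')/g²
f=5x, f'=5
g=x^3 + 1, g'=3x^2

Answer: (5·(x^3 + 1) - 15x^3)/(x^3 + 1)²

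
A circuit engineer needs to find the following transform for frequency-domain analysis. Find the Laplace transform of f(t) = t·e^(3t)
L{t·e^(at)} = 1/(s-a)²
L{t·e^(3t)} = 1/(s-3)²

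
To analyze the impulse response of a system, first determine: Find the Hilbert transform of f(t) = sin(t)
The Hilbert transform shifts each frequency component by -pi/2.
H{sin(wt)} = -cos(wt)
With w = 1: H{sin(t)} = -cos(t)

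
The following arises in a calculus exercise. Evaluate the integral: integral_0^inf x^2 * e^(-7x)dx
This is a Gamma integral. Substitute u = 7x (du = 7 dx):
integral_0^inf x^2*e^(-7x) dx = (1/7^3) integral_0^inf u^2*e^(-u) du
= Gamma(3)/7^3 = 2!/7^3 = 2/343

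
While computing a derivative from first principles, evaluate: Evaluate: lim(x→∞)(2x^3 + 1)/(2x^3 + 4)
Divide numerator and denominator by x^3:
lim (2 + 1/x^3)/(2 + 4/x^3) = 1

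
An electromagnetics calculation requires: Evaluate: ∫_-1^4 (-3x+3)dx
Step 1: Find antiderivative F(x) = (-3/2)x^2 + 3x
Step 2: F(4) - F(-1) = -12 - (-9/2) = -15/2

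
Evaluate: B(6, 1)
B(x,y)=Γ(x)Γ(y)/Γ(x + y)=(x-1)!(y-1)!/(x + y-1)!
B(6,1)=5!·0!/6!=1/6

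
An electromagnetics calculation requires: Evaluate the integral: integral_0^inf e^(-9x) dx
integral_0^inf e^(-9x) dx = [-1/9 * e^(-9x)]_0^inf
= 0 - (-1/9) = 1/9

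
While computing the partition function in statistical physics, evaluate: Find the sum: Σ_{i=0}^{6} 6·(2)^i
Geometric series: S=a(1 - r^n)/(1 - r)
a=6, r=2, n=7
S=6(1 - 128)/-1=762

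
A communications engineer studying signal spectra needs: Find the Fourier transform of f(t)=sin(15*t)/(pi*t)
sin(W*t)/(pi*t)=(W/pi)*sinc(W*t/pi) is the impulse response of the ideal low-pass filter with cutoff W (here W=15).
Its Fourier transform is a rectangular function:
F(omega)=1 for |omega| < 15, 0 otherwise

Answer: rect(omega/30) [i.e., 1 for |omega| < 15, 0 otherwise]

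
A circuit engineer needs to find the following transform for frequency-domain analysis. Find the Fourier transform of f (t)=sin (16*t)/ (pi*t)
sin(W * t)/(pi * t) = (W/pi) * sinc(W * t/pi) is the impulse response of the ideal low-pass filter with cutoff W (here W = 16).
Its Fourier transform is a rectangular function:
F(omega) = 1 for |omega| < 16, 0 otherwise

Answer: rect(omega/32) [i.e., 1 for |omega| < 16, 0 otherwise]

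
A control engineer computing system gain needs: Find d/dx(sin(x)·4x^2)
Product rule: (fg)' = f'g+fg'
f = sin(x), f' = cos(x)
g = 4x^2, g' = 8x

Answer: 4·cos(x)·x^2+8·sin(x)·x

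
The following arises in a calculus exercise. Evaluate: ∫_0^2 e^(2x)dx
Antiderivative: (1/2)e^(2x)
Evaluate: (1/2)(e^4 - 1)

Answer: (e^4 - 1)/2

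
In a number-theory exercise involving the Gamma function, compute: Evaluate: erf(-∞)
erf(-∞)=-1 (the error function is odd, so erf(-∞)=-erf(∞)=-1)

Answer: -1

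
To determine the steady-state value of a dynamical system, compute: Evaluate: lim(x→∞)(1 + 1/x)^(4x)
Rewrite as [(1+1/x)^x]^4.
lim(1+1/x)^x = e^1, so limit = (e^1)^4 = e^4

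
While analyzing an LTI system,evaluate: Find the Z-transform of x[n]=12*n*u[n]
Z{n * u[n]} = z/(z-1)^2
By linearity: Z{12 * n * u[n]} = 12z/(z-1)^2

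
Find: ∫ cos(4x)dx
Using substitution u = 4x: ∫ cos(u) du/4 = sin(u)/4 + C

Answer: (1/4)sin(4x) + C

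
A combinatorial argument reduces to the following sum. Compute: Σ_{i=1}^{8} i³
Using formula: Σ i^3 = [n(n + 1)/2]² = [8·9/2]² = 1296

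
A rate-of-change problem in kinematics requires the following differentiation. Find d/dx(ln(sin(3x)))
Chain rule: d/dx[ln(u)]=u'/u where u=sin(3x)
u'=3cos(3x)

Answer: (3cos(3x))/(sin(3x))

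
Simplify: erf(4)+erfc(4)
By definition erfc(x) = 1 - erf(x)
erf(4)+erfc(4) = erf(4)+1 - erf(4) = 1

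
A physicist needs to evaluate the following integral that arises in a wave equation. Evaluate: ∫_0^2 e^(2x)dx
Antiderivative: (1/2)e^(2x)
Evaluate: (1/2)(e^4-1)

Answer: (e^4-1)/2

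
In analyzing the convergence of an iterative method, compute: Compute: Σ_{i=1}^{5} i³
Using formula: Σ i^3 = [n(n + 1)/2]² = [5·6/2]² = 225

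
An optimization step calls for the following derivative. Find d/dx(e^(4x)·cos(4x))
Product rule: (fg)' = f'g+fg'
f = e^(4x), f' = 4·e^(4x)
g = cos(4x), g' = -4·sin(4x)

Answer: 4·e^(4x)·cos(4x)-4·e^(4x)·sin(4x)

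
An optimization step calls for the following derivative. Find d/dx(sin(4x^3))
Chain rule: d/dx[sin(u)] = cos(u)·u' where u = 4x^3
u' = 12x^2

Answer: 12x^2·cos(4x^3)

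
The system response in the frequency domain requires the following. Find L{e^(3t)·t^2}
First shifting: L{e^(at)f(t)}=F(s-a)
L{t^2}=2/s^3
Shift s → s-3: 2/(s-3)^3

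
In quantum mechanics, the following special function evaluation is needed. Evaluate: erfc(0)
erfc(x) = 1 - erf(x); erfc(0) = 1 - erf(0) = 1 - 0 = 1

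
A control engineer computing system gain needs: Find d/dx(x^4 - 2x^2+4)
Power rule: d/dx(ax^n) = n·a·x^(n-1)
Term by term: 4·x^3 - 4·x

Answer: 4x^3 - 4x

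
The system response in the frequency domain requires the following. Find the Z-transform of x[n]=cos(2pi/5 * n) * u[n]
Z{cos(w0 * n) * u[n]}=z(z - cos(w0))/(z^2-2z * cos(w0)+1)
With w0=2pi/5: X(z)=z(z - cos(2pi/5))/(z^2-2z * cos(2pi/5)+1)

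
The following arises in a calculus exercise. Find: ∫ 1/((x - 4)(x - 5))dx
Partial fractions: 1/((x-4)(x-5))=A/(x-4) + B/(x-5)
A=-1, B=1
∫ [-1· 1/(x-4) + 1· 1/(x-5)] dx
=(1)[ln|x-5| - ln|x-4|] + C

Answer: ln|(x-5)/(x-4)| + C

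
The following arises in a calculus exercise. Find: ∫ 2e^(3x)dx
Since d/dx[e^(3x)] = 3e^(3x), we get 2/3 e^(3x)+C

Answer: (2/3)e^(3x)+C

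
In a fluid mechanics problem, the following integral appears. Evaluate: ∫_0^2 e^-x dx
Antiderivative: -e^-x
Evaluate: -(e^-2-1)

Answer: (e^-2-1)/(-1)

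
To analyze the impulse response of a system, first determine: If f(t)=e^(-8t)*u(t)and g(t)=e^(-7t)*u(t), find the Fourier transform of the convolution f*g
By the convolution theorem: F{f*g}=F(omega)*G(omega)
F(omega)=1/(8+j*omega), G(omega)=1/(7+j*omega)
F{f*g}=1/((8+j*omega)(7+j*omega))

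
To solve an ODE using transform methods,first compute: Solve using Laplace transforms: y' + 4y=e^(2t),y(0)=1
Take L: sY - 1+4Y = 1/(s-2)
Y(s+4) = 1/(s-2)+1
Y = 1/((s-2)(s+4))+1/(s+4)
Partial fractions: 1/((s-2)(s+4)) = (1/6)/(s-2) - (1/6)/(s+4)
So Y = (1/6)/(s-2)+(5/6)/(s+4)
Inverse Laplace transform (L^(-1){1/(s-2)} = e^(2t), L^(-1){1/(s+4)} = e^(-4t)):

Answer: y(t) = (1/6)·e^(2t)+(5/6)·e^(-4t)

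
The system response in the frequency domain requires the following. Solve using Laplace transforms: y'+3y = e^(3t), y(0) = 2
Take L: sY - 2+3Y=1/(s-3)
Y(s+3)=1/(s-3)+2
Y=1/((s-3)(s+3))+2/(s+3)
Partial fractions: 1/((s-3)(s+3))=(1/6)/(s-3) - (1/6)/(s+3)
So Y=(1/6)/(s-3)+(11/6)/(s+3)
Inverse Laplace transform (L^(-1){1/(s-3)}=e^(3t), L^(-1){1/(s+3)}=e^(-3t)):

Answer: y(t)=(1/6)·e^(3t)+(11/6)·e^(-3t)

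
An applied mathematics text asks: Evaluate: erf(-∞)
erf(-∞)=-1 (the error function is odd, so erf(-∞)=-erf(∞)=-1)

Answer: -1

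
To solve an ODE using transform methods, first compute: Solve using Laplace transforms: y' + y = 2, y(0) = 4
Take L of both sides: sY(s) - 4 + Y(s)=2/s
Y(s)(s + 1)=2/s + 4
Y(s)=2/(s(s + 1)) + 4/(s + 1)
Partial fractions: 2/(s(s + 1))=2/s - 2/(s + 1)
So Y(s)=2/s + 2/(s + 1)
Inverse transform (L^(-1){1/s}=1, L^(-1){1/(s + 1)}=e^(-t)):

Answer: y(t)=2 + 2·e^(-t)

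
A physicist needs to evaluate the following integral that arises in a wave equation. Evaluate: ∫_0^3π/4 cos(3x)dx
Antiderivative: sin(3x)/3
Evaluate at bounds: [sin(3·3π/4)/3] - [sin(3·0)/3]
=((√2/2) - (0))/3=√2/6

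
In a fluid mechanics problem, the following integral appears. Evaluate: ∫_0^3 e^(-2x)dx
Antiderivative: (1/(-2))e^(-2x)
Evaluate: (1/(-2))(e^-6 - 1)

Answer: (e^-6 - 1)/(-2)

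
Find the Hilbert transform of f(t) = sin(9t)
The Hilbert transform shifts each frequency component by -pi/2.
H{sin(wt)}=-cos(wt)
With w=9: H{sin(9t)}=-cos(9t)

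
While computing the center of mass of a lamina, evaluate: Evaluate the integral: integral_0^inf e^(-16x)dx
integral_0^inf e^(-16x) dx = [-1/16 * e^(-16x)]_0^inf
= 0 - (-1/16) = 1/16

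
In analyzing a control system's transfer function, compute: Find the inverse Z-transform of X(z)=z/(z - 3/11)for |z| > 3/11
Standard pair: z/(z-a) <-> a^n * u[n] for causal signals
With a = 3/11: x[n] = (3/11)^n * u[n]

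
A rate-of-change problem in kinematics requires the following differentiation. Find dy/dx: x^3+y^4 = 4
Differentiate: 3x^2+4y^3·(dy/dx) = 0
dy/dx = -3x^2/(4y^3)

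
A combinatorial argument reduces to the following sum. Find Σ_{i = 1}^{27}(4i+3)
=4·Σ i + 3·27=4·378 + 81=1593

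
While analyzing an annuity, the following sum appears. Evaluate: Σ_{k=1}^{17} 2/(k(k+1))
Partial fractions: 2/(k(k + 1)) = 2/k - 2/(k + 1)
Telescoping sum: 2(1 - 1/18) = 2·17/18

Answer: 17/9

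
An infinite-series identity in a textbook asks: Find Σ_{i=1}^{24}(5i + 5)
= 5·Σ i+5·24 = 5·300+120 = 1620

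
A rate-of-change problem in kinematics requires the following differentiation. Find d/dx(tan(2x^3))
Chain rule: d/dx[tan(u)]=sec²(u)·u' where u=2x^3
u'=6x^2

Answer: 6x^2·sec²(2x^3)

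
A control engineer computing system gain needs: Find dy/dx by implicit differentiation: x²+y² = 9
Differentiate both sides: 2x+2y·(dy/dx)=0
Solve: dy/dx=-2x/(2y)=-x/y

Answer: dy/dx=-x/y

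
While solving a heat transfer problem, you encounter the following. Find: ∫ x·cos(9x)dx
By parts: u=x, dv=cos(9x) dx
du=dx, v=sin(9x)/9
=x·sin(9x)/9 + cos(9x)/9² + C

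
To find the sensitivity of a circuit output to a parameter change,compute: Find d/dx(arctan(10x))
d/dx[arctan(u)]=u'/(1+u²), u=10x, u'=10

Answer: 10/(1+100x²)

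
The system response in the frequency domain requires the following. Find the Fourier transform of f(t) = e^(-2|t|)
Using the standard pair: F{e^(-a|t|)}=2a/(a^2+omega^2)
With a=2: F(omega)=4/(4+omega^2)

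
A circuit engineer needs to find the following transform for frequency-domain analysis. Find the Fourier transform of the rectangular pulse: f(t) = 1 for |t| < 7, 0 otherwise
F(omega)=integral from -7 to 7 of e^(-j*omega*t) dt
=2*sin(7*omega)/omega=14*sinc(7*omega/pi)

Answer: 2*sin(7*omega)/omega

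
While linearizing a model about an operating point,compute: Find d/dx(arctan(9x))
d/dx[arctan(u)]=u'/(1+u²), u=9x, u'=9

Answer: 9/(1+81x²)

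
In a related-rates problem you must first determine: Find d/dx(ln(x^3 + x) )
Chain rule: d/dx[ln(u)] = u'/u where u = x^3+x
u' = 3x^2+1

Answer: (3x^2+1)/(x^3+x)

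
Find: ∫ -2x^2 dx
Using power rule: ∫ -2x^2 dx = -2/3 x^3 + C = (-2/3)x^3 + C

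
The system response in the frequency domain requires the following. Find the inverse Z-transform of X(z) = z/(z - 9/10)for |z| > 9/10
Standard pair: z/(z-a) <-> a^n*u[n] for causal signals
With a = 9/10: x[n] = (9/10)^n*u[n]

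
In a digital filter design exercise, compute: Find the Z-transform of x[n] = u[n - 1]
Using the time-shift property: Z{u[n-1]} = z^(-1)*z/(z-1)
= z^(0)/(z-1)

Answer: 1/(z-1)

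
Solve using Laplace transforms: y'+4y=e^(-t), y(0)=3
Take L: sY - 3 + 4Y=1/(s + 1)
Y(s + 4)=1/(s + 1) + 3
Y=1/((s + 1)(s + 4)) + 3/(s + 4)
Partial fractions: 1/((s + 1)(s + 4))=(1/3)/(s + 1) - (1/3)/(s + 4)
So Y=(1/3)/(s + 1) + (8/3)/(s + 4)
Inverse Laplace transform (L^(-1){1/(s + 1)}=e^(-t), L^(-1){1/(s + 4)}=e^(-4t)):

Answer: y(t)=(1/3)·e^(-t) + (8/3)·e^(-4t)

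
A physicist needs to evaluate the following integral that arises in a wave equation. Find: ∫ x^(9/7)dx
Power rule: ∫ x^(9/7) dx = x^(16/7)/(16/7)+C

Answer: (7/16)·x^(16/7)+C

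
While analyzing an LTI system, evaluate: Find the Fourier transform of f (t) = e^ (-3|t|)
Using the standard pair: F{e^(-a|t|)}=2a/(a^2+omega^2)
With a=3: F(omega)=6/(9+omega^2)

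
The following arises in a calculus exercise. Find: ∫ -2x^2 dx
Using power rule: ∫ -2x^2 dx = -2/3 x^3+C = (-2/3)x^3+C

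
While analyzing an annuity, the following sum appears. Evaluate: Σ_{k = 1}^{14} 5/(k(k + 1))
Partial fractions: 5/(k(k+1))=5/k - 5/(k+1)
Telescoping sum: 5(1-1/15)=5·14/15

Answer: 14/3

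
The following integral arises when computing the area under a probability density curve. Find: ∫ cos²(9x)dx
Using identity cos²(u)=(1 + cos(2u))/2:
∫ (1 + cos(18x))/2 dx=x/2 + sin(18x)/36 + C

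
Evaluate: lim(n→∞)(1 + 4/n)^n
This is the definition of e^4: lim(1+4/n)^n = e^4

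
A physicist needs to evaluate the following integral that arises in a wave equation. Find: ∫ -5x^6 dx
Using power rule: ∫ -5x^6 dx=-5/7 x^7+C=(-5/7)x^7+C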